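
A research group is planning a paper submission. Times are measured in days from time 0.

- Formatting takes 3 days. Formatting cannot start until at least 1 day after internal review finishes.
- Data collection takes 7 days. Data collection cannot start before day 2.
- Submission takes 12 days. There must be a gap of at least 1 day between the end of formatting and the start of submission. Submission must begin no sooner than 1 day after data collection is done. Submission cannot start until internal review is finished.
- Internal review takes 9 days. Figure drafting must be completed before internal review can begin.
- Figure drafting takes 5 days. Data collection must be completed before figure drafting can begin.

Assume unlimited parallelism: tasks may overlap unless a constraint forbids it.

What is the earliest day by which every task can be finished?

Data collection waits on its own release at day 2, so it starts at day 2 and finishes at 2 + 7 = day 9.
Figure drafting waits on data collection (finishes day 9), so it starts at day 9 and finishes at 9 + 5 = day 14.
Internal review cannot begin until figure drafting (finishes day 14). It runs from day 14 to 14 + 9 = day 23.
Formatting cannot begin until internal review (finishes day 23, plus 1-day gap → day 24). It runs from day 24 to 24 + 3 = day 27.
Submission needs all of formatting (finishes day 27, plus 1-day gap → day 28); data collection (finishes day 9, plus 1-day gap → day 10); internal review (finishes day 23). That puts its earliest start at day 28; it finishes at 28 + 12 = day 40.
All tasks are finished once the last one completes. Finish times: Data collection at 9, Figure drafting at 14, Internal review at 23, Formatting at 27, Submission at 40. The latest is day 40.

40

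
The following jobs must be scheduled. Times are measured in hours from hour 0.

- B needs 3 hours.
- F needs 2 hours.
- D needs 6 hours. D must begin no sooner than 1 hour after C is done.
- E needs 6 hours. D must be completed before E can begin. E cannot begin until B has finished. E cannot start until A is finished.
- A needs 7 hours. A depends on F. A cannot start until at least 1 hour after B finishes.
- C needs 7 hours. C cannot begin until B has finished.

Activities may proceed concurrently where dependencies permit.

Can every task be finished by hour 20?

No

F has no prerequisites, so it starts at hour 0 and finishes at hour 2.
B can start immediately at hour 0; it finishes at hour 3.
C waits on B (finishes hour 3), so it starts at hour 3 and finishes at 3 + 7 = hour 10.
After C (finishes hour 10, plus 1-hour gap → hour 11), D can start at hour 11 and finishes at hour 17.
A has to wait for F (finishes hour 2); B (finishes hour 3, plus 1-hour gap → hour 4). The latest of these is hour 4, so A runs hour 4 to 4 + 7 = hour 11.
E needs all of D (finishes hour 17); B (finishes hour 3); A (finishes hour 11). That puts its earliest start at hour 17; it finishes at 17 + 6 = hour 23.
The earliest everything can be done is hour 23, which is after the deadline of 20, so it is not possible.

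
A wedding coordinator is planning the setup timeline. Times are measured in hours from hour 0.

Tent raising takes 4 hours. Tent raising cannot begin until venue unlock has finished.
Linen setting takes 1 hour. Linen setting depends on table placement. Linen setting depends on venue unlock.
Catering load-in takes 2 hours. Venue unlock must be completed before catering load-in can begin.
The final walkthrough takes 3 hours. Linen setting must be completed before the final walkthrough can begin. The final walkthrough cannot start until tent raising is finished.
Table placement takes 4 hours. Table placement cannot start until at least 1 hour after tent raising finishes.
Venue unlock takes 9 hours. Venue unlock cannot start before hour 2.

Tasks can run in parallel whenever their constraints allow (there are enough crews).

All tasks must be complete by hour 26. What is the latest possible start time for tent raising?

13

To finish by hour 26, the final walkthrough (duration 3) must start no later than hour 23.
Linen setting feeds into the final walkthrough (must start by hour 23); so linen setting must finish by hour 23 and therefore start by hour 22.
Table placement feeds into linen setting (must start by hour 22); so table placement must finish by hour 22 and therefore start by hour 18.
Tent raising has several dependents: table placement (must start by hour 18, minus 1-hour gap → hour 17); the final walkthrough (must start by hour 23). The earliest of those limits is hour 17, so tent raising must start by 17 − 4 = hour 13.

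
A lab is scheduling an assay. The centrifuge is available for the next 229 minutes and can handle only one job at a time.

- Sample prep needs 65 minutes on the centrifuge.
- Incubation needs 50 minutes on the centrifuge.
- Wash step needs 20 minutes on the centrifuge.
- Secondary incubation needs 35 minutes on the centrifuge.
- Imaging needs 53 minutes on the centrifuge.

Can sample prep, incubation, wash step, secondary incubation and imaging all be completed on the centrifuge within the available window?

Running back to back, the jobs need 65 + 50 + 20 + 35 + 53 = 223 minutes on the centrifuge.
Since 223 ≤ 229, they fit within the window.

Yes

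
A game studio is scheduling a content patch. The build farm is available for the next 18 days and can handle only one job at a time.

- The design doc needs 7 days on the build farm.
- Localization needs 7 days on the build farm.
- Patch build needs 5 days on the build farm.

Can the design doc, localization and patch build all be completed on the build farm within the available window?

No

Running back to back, the jobs need 7 + 7 + 5 = 19 days on the build farm.
Since 19 > 18, they cannot all fit.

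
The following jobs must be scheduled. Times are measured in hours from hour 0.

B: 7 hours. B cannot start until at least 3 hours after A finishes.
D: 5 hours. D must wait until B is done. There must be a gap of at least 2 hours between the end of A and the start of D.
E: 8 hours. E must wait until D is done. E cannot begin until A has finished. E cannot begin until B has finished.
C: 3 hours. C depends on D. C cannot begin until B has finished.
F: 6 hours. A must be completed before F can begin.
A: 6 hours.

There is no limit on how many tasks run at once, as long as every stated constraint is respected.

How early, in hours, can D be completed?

A has no prerequisites, so it starts at hour 0 and finishes at hour 6.
B waits on A (finishes hour 6, plus 3-hour gap → hour 9), so it starts at hour 9 and finishes at 9 + 7 = hour 16.
D cannot start until B (finishes hour 16); A (finishes hour 6, plus 2-hour gap → hour 8). The controlling bound is hour 16, so D finishes at 16 + 5 = hour 21.

21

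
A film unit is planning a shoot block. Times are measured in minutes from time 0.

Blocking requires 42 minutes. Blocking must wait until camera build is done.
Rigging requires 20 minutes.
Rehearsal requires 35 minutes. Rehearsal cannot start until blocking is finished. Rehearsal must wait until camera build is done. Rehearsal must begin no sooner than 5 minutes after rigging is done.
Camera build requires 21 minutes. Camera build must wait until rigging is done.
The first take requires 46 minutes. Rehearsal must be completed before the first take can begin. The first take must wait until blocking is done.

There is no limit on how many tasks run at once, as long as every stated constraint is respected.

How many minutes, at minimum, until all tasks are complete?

164

Rigging can start immediately at minute 0; it finishes at minute 20.
Camera build cannot begin until rigging (finishes minute 20). It runs from minute 20 to 20 + 21 = minute 41.
After camera build (finishes minute 41), blocking can start at minute 41 and finishes at minute 83.
Rehearsal has to wait for blocking (finishes minute 83); camera build (finishes minute 41); rigging (finishes minute 20, plus 5-minute gap → minute 25). The latest of these is minute 83, so rehearsal runs minute 83 to 83 + 35 = minute 118.
The first take cannot start until rehearsal (finishes minute 118); blocking (finishes minute 83). The controlling bound is minute 118, so the first take finishes at 118 + 46 = minute 164.
All tasks are finished once the last one completes. Finish times: Rigging at 20, Camera build at 41, Blocking at 83, Rehearsal at 118, The first take at 164. The latest is minute 164.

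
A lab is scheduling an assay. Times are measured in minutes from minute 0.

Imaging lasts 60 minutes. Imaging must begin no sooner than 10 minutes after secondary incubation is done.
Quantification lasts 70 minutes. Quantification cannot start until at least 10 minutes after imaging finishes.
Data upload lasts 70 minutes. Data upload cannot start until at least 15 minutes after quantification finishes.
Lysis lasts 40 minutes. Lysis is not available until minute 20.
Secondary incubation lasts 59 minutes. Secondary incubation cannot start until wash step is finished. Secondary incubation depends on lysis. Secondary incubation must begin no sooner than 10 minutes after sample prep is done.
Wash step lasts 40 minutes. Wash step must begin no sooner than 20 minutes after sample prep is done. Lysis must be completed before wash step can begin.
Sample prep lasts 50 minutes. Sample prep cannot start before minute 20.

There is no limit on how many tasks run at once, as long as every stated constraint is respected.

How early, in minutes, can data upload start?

354

Lysis waits on its own release at minute 20, so it starts at minute 20 and finishes at 20 + 40 = minute 60.
After its own release at minute 20, sample prep can start at minute 20 and finishes at minute 70.
Wash step needs all of sample prep (finishes minute 70, plus 20-minute gap → minute 90); lysis (finishes minute 60). That puts its earliest start at minute 90; it finishes at 90 + 40 = minute 130.
For secondary incubation: wash step (finishes minute 130); lysis (finishes minute 60); sample prep (finishes minute 70, plus 10-minute gap → minute 80). Taking the maximum gives a start of minute 130, and it finishes at 130 + 59 = minute 189.
Imaging waits on secondary incubation (finishes minute 189, plus 10-minute gap → minute 199), so it starts at minute 199 and finishes at 199 + 60 = minute 259.
Quantification cannot begin until imaging (finishes minute 259, plus 10-minute gap → minute 269). It runs from minute 269 to 269 + 70 = minute 339.
Data upload waits on quantification (finishes minute 339, plus 15-minute gap → minute 354), so the earliest it can start is minute 354.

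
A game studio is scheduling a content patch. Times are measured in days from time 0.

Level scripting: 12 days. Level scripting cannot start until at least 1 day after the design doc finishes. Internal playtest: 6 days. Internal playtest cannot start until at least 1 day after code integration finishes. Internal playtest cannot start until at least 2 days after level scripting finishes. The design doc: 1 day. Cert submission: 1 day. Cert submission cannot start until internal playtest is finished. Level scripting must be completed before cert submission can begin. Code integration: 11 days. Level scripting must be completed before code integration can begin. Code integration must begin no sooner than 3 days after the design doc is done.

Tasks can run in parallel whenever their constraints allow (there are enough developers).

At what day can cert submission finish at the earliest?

Nothing blocks the design doc, so it runs from day 0 to day 1.
After the design doc (finishes day 1, plus 1-day gap → day 2), level scripting can start at day 2 and finishes at day 14.
Code integration cannot start until level scripting (finishes day 14); the design doc (finishes day 1, plus 3-day gap → day 4). The controlling bound is day 14, so code integration finishes at 14 + 11 = day 25.
Internal playtest has to wait for code integration (finishes day 25, plus 1-day gap → day 26); level scripting (finishes day 14, plus 2-day gap → day 16). The latest of these is day 26, so internal playtest runs day 26 to 26 + 6 = day 32.
Cert submission needs all of internal playtest (finishes day 32); level scripting (finishes day 14). That puts its earliest start at day 32; it finishes at 32 + 1 = day 33.

33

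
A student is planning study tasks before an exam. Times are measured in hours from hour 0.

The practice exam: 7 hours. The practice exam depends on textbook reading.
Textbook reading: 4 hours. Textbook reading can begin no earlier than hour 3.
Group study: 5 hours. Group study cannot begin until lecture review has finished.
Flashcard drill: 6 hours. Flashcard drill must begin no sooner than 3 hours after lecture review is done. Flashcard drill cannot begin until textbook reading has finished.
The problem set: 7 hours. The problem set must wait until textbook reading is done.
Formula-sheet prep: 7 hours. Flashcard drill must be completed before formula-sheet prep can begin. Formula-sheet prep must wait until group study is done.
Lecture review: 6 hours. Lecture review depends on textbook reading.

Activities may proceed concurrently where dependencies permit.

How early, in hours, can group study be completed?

18

Textbook reading waits on its own release at hour 3, so it starts at hour 3 and finishes at 3 + 4 = hour 7.
After textbook reading (finishes hour 7), lecture review can start at hour 7 and finishes at hour 13.
Group study cannot begin until lecture review (finishes hour 13). It runs from hour 13 to 13 + 5 = hour 18.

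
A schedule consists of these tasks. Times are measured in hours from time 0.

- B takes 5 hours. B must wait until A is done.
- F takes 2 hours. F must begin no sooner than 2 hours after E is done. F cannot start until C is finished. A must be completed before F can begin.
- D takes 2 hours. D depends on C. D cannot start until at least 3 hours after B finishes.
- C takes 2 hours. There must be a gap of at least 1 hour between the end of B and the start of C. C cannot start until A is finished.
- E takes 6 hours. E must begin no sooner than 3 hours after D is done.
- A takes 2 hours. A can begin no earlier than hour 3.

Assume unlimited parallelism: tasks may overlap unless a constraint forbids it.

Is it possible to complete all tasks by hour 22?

After its own release at hour 3, A can start at hour 3 and finishes at hour 5.
After A (finishes hour 5), B can start at hour 5 and finishes at hour 10.
C has to wait for B (finishes hour 10, plus 1-hour gap → hour 11); A (finishes hour 5). The latest of these is hour 11, so C runs hour 11 to 11 + 2 = hour 13.
D needs all of C (finishes hour 13); B (finishes hour 10, plus 3-hour gap → hour 13). That puts its earliest start at hour 13; it finishes at 13 + 2 = hour 15.
E waits on D (finishes hour 15, plus 3-hour gap → hour 18), so it starts at hour 18 and finishes at 18 + 6 = hour 24.
For F: E (finishes hour 24, plus 2-hour gap → hour 26); C (finishes hour 13); A (finishes hour 5). Taking the maximum gives a start of hour 26, and it finishes at 26 + 2 = hour 28.
The earliest everything can be done is hour 28, which is after the deadline of 22, so it is not possible.

No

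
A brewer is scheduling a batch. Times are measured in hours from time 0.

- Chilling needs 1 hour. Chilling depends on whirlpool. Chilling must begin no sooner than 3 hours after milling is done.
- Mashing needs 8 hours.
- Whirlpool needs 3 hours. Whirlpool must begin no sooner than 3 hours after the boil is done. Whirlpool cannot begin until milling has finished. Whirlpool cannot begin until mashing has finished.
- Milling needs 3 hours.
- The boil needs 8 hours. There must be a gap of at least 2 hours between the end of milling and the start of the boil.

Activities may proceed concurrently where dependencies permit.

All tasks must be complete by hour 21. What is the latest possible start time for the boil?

6

Nothing follows chilling; the deadline of hour 21 is its only limit. It must start by 21 − 1 = hour 20.
Since chilling (must start by hour 20) depends on it, whirlpool must finish by hour 20. Backing off its 3-hour duration gives a latest start of hour 17.
The boil must finish before whirlpool (must start by hour 17, minus 3-hour gap → hour 14). With an 8-hour duration, the boil must start by 14 − 8 = hour 6.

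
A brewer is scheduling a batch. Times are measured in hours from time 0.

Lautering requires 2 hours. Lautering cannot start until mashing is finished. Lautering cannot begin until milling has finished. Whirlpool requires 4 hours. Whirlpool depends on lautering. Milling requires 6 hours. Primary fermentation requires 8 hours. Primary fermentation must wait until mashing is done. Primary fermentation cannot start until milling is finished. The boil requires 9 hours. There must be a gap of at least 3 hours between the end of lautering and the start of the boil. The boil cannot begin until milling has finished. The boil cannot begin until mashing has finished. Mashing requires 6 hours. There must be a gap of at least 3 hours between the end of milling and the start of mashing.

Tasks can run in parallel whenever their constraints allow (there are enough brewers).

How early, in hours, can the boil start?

Milling can start immediately at hour 0; it finishes at hour 6.
Mashing cannot begin until milling (finishes hour 6, plus 3-hour gap → hour 9). It runs from hour 9 to 9 + 6 = hour 15.
For lautering: mashing (finishes hour 15); milling (finishes hour 6). Taking the maximum gives a start of hour 15, and it finishes at 15 + 2 = hour 17.
The boil waits on lautering (finishes hour 17, plus 3-hour gap → hour 20); milling (finishes hour 6); mashing (finishes hour 15). The latest of these is hour 20, which is the earliest the boil can start.

20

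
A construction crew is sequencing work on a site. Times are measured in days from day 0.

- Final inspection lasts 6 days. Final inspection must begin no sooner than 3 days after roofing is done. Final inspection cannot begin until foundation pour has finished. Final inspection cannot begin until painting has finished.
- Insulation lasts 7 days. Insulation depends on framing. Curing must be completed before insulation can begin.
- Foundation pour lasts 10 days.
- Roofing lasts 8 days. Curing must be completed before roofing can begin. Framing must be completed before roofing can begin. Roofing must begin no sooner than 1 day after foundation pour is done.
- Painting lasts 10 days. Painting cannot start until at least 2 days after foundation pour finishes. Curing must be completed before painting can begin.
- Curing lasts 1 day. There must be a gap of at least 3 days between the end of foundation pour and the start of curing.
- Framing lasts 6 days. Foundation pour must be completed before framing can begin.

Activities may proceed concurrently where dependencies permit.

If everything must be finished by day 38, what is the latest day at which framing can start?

Final inspection must finish by day 38; it takes 6 days, so it must start by 38 − 6 = day 32.
Roofing feeds into final inspection (must start by day 32, minus 3-day gap → day 29); so roofing must finish by day 29 and therefore start by day 21.
To finish by day 38, insulation (duration 7) must start no later than day 31.
Framing has several dependents: roofing (must start by day 21); insulation (must start by day 31). The earliest of those limits is day 21, so framing must start by 21 − 6 = day 15.

15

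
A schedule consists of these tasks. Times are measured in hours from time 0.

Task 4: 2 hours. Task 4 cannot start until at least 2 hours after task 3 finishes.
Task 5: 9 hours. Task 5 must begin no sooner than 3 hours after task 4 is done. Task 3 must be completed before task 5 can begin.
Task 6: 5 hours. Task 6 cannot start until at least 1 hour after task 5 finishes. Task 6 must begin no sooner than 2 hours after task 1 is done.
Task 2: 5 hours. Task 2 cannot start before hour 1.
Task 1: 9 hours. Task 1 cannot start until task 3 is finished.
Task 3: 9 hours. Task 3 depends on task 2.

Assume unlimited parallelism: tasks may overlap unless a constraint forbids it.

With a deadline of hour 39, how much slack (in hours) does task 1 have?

Task 2 cannot begin until its own release at hour 1. It runs from hour 1 to 1 + 5 = hour 6.
Task 3 waits on task 2 (finishes hour 6), so it starts at hour 6 and finishes at 6 + 9 = hour 15.
After task 3 (finishes hour 15), task 1 can start at hour 15 and finishes at hour 24.

Working backward from the deadline:
Nothing follows task 6; the deadline of hour 39 is its only limit. It must start by 39 − 5 = hour 34.
Task 1 feeds into task 6 (must start by hour 34, minus 2-hour gap → hour 32); so task 1 must finish by hour 32 and therefore start by hour 23.
So task 1 can start as early as hour 15 and as late as hour 23, giving 23 − 15 = 8 hours of slack.

8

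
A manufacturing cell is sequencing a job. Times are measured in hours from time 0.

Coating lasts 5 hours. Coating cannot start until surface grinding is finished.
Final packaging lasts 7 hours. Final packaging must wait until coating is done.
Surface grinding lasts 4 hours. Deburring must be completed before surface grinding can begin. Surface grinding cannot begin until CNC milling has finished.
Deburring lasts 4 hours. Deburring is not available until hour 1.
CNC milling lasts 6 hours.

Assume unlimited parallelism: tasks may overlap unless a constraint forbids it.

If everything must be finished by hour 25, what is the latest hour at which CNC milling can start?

3

Final packaging has no dependents, so it just needs to finish by hour 25. Starting by 25 − 7 = hour 18 achieves that.
Coating feeds into final packaging (must start by hour 18); so coating must finish by hour 18 and therefore start by hour 13.
Surface grinding feeds into coating (must start by hour 13); so surface grinding must finish by hour 13 and therefore start by hour 9.
CNC milling has to be done before surface grinding (must start by hour 9). That means finishing by hour 9, i.e. starting by 9 − 6 = hour 3.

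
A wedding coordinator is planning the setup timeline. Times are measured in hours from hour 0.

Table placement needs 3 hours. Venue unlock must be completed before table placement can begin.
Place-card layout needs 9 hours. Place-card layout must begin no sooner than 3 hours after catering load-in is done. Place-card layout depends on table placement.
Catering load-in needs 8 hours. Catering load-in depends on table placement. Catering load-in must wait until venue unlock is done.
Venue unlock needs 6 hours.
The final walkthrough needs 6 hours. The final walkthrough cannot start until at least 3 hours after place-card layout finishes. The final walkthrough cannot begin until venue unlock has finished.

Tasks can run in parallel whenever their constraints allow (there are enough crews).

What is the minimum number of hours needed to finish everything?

Nothing blocks venue unlock, so it runs from hour 0 to hour 6.
Table placement waits on venue unlock (finishes hour 6), so it starts at hour 6 and finishes at 6 + 3 = hour 9.
For catering load-in: table placement (finishes hour 9); venue unlock (finishes hour 6). Taking the maximum gives a start of hour 9, and it finishes at 9 + 8 = hour 17.
Place-card layout cannot start until catering load-in (finishes hour 17, plus 3-hour gap → hour 20); table placement (finishes hour 9). The controlling bound is hour 20, so place-card layout finishes at 20 + 9 = hour 29.
For the final walkthrough: place-card layout (finishes hour 29, plus 3-hour gap → hour 32); venue unlock (finishes hour 6). Taking the maximum gives a start of hour 32, and it finishes at 32 + 6 = hour 38.
All tasks are finished once the last one completes. Finish times: Venue unlock at 6, Table placement at 9, Catering load-in at 17, Place-card layout at 29, The final walkthrough at 38. The latest is hour 38.

38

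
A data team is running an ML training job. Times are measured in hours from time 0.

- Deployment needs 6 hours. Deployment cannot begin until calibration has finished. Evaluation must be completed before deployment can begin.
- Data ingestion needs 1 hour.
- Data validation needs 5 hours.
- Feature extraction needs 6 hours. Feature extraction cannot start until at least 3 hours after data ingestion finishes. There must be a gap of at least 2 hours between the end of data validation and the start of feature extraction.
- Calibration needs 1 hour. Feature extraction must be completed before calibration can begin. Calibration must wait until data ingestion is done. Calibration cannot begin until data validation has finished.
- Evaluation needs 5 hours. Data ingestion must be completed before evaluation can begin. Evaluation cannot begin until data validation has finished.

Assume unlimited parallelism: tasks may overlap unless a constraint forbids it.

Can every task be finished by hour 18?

No

Data validation has no prerequisites, so it starts at hour 0 and finishes at hour 5.
Data ingestion has no prerequisites, so it starts at hour 0 and finishes at hour 1.
For evaluation: data ingestion (finishes hour 1); data validation (finishes hour 5). Taking the maximum gives a start of hour 5, and it finishes at 5 + 5 = hour 10.
Feature extraction needs all of data ingestion (finishes hour 1, plus 3-hour gap → hour 4); data validation (finishes hour 5, plus 2-hour gap → hour 7). That puts its earliest start at hour 7; it finishes at 7 + 6 = hour 13.
Calibration cannot start until feature extraction (finishes hour 13); data ingestion (finishes hour 1); data validation (finishes hour 5). The controlling bound is hour 13, so calibration finishes at 13 + 1 = hour 14.
Deployment has to wait for calibration (finishes hour 14); evaluation (finishes hour 10). The latest of these is hour 14, so deployment runs hour 14 to 14 + 6 = hour 20.
The earliest everything can be done is hour 20, which is after the deadline of 18, so it is not possible.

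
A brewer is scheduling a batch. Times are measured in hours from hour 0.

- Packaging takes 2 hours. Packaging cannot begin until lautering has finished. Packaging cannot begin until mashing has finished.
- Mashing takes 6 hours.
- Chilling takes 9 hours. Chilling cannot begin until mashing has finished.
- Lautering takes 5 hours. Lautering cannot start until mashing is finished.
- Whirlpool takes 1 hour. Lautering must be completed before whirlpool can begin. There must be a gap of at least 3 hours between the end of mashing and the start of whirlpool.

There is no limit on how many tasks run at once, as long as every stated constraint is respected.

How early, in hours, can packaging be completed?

Mashing can start immediately at hour 0; it finishes at hour 6.
Lautering waits on mashing (finishes hour 6), so it starts at hour 6 and finishes at 6 + 5 = hour 11.
Packaging has to wait for lautering (finishes hour 11); mashing (finishes hour 6). The latest of these is hour 11, so packaging runs hour 11 to 11 + 2 = hour 13.

13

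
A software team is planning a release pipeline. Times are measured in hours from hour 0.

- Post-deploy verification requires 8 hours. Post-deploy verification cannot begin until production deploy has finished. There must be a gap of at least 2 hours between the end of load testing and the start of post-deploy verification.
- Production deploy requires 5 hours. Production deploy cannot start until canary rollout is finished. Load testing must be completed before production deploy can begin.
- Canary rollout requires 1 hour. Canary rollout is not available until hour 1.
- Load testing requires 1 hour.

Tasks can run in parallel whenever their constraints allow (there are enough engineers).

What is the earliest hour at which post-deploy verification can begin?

7

Nothing blocks load testing, so it runs from hour 0 to hour 1.
Canary rollout cannot begin until its own release at hour 1. It runs from hour 1 to 1 + 1 = hour 2.
Production deploy cannot start until canary rollout (finishes hour 2); load testing (finishes hour 1). The controlling bound is hour 2, so production deploy finishes at 2 + 5 = hour 7.
Post-deploy verification waits on production deploy (finishes hour 7); load testing (finishes hour 1, plus 2-hour gap → hour 3). The latest of these is hour 7, which is the earliest post-deploy verification can start.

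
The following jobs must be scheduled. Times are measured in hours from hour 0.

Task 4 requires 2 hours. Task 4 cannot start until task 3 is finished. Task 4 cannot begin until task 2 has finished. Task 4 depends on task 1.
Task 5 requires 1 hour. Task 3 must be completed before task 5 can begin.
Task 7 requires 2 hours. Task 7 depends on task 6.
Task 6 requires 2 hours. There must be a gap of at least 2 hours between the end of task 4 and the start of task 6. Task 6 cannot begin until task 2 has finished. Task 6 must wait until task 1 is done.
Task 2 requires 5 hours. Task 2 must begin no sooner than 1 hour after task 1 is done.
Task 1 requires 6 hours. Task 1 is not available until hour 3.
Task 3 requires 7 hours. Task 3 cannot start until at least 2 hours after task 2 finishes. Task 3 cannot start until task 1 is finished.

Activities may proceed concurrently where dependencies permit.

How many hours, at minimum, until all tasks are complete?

Task 1 waits on its own release at hour 3, so it starts at hour 3 and finishes at 3 + 6 = hour 9.
Task 2 waits on task 1 (finishes hour 9, plus 1-hour gap → hour 10), so it starts at hour 10 and finishes at 10 + 5 = hour 15.
Task 3 has to wait for task 2 (finishes hour 15, plus 2-hour gap → hour 17); task 1 (finishes hour 9). The latest of these is hour 17, so task 3 runs hour 17 to 17 + 7 = hour 24.
Task 5 cannot begin until task 3 (finishes hour 24). It runs from hour 24 to 24 + 1 = hour 25.
For task 4: task 3 (finishes hour 24); task 2 (finishes hour 15); task 1 (finishes hour 9). Taking the maximum gives a start of hour 24, and it finishes at 24 + 2 = hour 26.
Task 6 cannot start until task 4 (finishes hour 26, plus 2-hour gap → hour 28); task 2 (finishes hour 15); task 1 (finishes hour 9). The controlling bound is hour 28, so task 6 finishes at 28 + 2 = hour 30.
After task 6 (finishes hour 30), task 7 can start at hour 30 and finishes at hour 32.
All tasks are finished once the last one completes. Finish times: Task 1 at 9, Task 2 at 15, Task 3 at 24, Task 4 at 26, Task 5 at 25, Task 6 at 30, Task 7 at 32. The latest is hour 32.

32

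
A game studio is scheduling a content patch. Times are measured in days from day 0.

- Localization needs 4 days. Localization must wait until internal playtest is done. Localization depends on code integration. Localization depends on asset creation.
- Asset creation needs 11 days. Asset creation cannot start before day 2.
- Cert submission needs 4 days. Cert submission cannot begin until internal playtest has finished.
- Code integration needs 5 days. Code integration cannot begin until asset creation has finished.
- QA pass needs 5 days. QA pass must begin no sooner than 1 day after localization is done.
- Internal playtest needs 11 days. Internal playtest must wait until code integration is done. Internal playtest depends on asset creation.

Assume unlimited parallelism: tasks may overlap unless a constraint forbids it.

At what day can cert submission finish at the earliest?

Asset creation cannot begin until its own release at day 2. It runs from day 2 to 2 + 11 = day 13.
Code integration cannot begin until asset creation (finishes day 13). It runs from day 13 to 13 + 5 = day 18.
Internal playtest needs all of code integration (finishes day 18); asset creation (finishes day 13). That puts its earliest start at day 18; it finishes at 18 + 11 = day 29.
Cert submission waits on internal playtest (finishes day 29), so it starts at day 29 and finishes at 29 + 4 = day 33.

33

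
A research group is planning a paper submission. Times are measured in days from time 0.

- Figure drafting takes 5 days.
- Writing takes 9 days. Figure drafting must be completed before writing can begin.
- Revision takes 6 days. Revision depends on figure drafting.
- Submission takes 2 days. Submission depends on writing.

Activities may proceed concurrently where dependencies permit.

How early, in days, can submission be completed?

Figure drafting has no prerequisites, so it starts at day 0 and finishes at day 5.
Writing waits on figure drafting (finishes day 5), so it starts at day 5 and finishes at 5 + 9 = day 14.
After writing (finishes day 14), submission can start at day 14 and finishes at day 16.

16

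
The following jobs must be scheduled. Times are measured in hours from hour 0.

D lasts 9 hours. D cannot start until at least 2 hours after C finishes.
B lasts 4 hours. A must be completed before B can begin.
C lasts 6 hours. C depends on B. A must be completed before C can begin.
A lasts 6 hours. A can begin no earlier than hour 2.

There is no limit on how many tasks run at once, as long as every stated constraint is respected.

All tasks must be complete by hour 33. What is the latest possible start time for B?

D has no dependents, so it just needs to finish by hour 33. Starting by 33 − 9 = hour 24 achieves that.
Since D (must start by hour 24, minus 2-hour gap → hour 22) depends on it, C must finish by hour 22. Backing off its 6-hour duration gives a latest start of hour 16.
B must finish before C (must start by hour 16). With a 4-hour duration, B must start by 16 − 4 = hour 12.

12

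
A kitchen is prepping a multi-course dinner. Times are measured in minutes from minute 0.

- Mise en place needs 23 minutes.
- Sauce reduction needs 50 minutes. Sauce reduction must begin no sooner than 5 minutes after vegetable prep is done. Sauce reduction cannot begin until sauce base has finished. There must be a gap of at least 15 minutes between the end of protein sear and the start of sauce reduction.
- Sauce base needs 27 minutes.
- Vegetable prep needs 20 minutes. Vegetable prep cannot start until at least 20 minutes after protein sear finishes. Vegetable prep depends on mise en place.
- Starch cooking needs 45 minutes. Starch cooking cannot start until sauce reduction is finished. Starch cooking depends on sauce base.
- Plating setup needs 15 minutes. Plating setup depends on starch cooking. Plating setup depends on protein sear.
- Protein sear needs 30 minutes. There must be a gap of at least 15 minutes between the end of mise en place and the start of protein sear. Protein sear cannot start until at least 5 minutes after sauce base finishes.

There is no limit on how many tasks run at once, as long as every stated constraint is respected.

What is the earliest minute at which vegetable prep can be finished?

108

Sauce base can start immediately at minute 0; it finishes at minute 27.
Nothing blocks mise en place, so it runs from minute 0 to minute 23.
For protein sear: mise en place (finishes minute 23, plus 15-minute gap → minute 38); sauce base (finishes minute 27, plus 5-minute gap → minute 32). Taking the maximum gives a start of minute 38, and it finishes at 38 + 30 = minute 68.
Vegetable prep has to wait for protein sear (finishes minute 68, plus 20-minute gap → minute 88); mise en place (finishes minute 23). The latest of these is minute 88, so vegetable prep runs minute 88 to 88 + 20 = minute 108.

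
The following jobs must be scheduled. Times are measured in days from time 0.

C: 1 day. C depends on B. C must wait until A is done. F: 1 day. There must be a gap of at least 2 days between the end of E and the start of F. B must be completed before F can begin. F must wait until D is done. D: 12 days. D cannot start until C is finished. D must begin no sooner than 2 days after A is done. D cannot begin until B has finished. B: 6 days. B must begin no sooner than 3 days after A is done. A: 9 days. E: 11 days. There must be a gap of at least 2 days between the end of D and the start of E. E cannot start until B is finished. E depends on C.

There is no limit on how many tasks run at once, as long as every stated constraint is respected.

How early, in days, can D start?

Nothing blocks A, so it runs from day 0 to day 9.
B cannot begin until A (finishes day 9, plus 3-day gap → day 12). It runs from day 12 to 12 + 6 = day 18.
C needs all of B (finishes day 18); A (finishes day 9). That puts its earliest start at day 18; it finishes at 18 + 1 = day 19.
D waits on C (finishes day 19); A (finishes day 9, plus 2-day gap → day 11); B (finishes day 18). The latest of these is day 19, which is the earliest D can start.

19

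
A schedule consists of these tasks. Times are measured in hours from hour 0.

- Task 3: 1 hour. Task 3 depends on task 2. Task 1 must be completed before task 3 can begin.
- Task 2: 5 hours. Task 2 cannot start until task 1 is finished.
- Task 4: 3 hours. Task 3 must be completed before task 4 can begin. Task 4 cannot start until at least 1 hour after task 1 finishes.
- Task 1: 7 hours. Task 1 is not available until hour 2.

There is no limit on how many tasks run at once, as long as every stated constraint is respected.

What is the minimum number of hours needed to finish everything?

After its own release at hour 2, task 1 can start at hour 2 and finishes at hour 9.
After task 1 (finishes hour 9), task 2 can start at hour 9 and finishes at hour 14.
Task 3 has to wait for task 2 (finishes hour 14); task 1 (finishes hour 9). The latest of these is hour 14, so task 3 runs hour 14 to 14 + 1 = hour 15.
Task 4 needs all of task 3 (finishes hour 15); task 1 (finishes hour 9, plus 1-hour gap → hour 10). That puts its earliest start at hour 15; it finishes at 15 + 3 = hour 18.
All tasks are finished once the last one completes. Finish times: Task 1 at 9, Task 2 at 14, Task 3 at 15, Task 4 at 18. The latest is hour 18.

18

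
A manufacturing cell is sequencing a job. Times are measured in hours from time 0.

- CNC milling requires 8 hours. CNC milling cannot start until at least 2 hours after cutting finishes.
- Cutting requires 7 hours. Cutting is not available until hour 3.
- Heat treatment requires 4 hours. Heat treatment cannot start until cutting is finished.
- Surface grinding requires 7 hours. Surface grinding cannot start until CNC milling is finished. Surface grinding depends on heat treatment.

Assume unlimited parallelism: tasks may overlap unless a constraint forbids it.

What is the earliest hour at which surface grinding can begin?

20

Cutting cannot begin until its own release at hour 3. It runs from hour 3 to 3 + 7 = hour 10.
Heat treatment cannot begin until cutting (finishes hour 10). It runs from hour 10 to 10 + 4 = hour 14.
CNC milling waits on cutting (finishes hour 10, plus 2-hour gap → hour 12), so it starts at hour 12 and finishes at 12 + 8 = hour 20.
Surface grinding waits on CNC milling (finishes hour 20); heat treatment (finishes hour 14). The latest of these is hour 20, which is the earliest surface grinding can start.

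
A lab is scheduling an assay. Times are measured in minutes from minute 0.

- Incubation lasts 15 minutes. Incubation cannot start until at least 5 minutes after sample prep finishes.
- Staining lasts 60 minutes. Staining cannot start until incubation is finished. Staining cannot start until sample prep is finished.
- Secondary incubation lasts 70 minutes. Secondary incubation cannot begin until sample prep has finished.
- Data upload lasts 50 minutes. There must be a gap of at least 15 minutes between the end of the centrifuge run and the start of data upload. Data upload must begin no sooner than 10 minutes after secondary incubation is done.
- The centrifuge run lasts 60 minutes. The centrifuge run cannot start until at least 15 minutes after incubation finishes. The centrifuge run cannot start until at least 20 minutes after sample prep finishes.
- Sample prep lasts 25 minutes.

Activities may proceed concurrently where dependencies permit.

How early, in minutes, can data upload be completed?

Sample prep can start immediately at minute 0; it finishes at minute 25.
Secondary incubation waits on sample prep (finishes minute 25), so it starts at minute 25 and finishes at 25 + 70 = minute 95.
After sample prep (finishes minute 25, plus 5-minute gap → minute 30), incubation can start at minute 30 and finishes at minute 45.
The centrifuge run needs all of incubation (finishes minute 45, plus 15-minute gap → minute 60); sample prep (finishes minute 25, plus 20-minute gap → minute 45). That puts its earliest start at minute 60; it finishes at 60 + 60 = minute 120.
Data upload has to wait for the centrifuge run (finishes minute 120, plus 15-minute gap → minute 135); secondary incubation (finishes minute 95, plus 10-minute gap → minute 105). The latest of these is minute 135, so data upload runs minute 135 to 135 + 50 = minute 185.

185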